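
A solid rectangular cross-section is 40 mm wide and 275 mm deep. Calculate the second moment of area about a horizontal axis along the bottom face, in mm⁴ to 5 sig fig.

The section: 40 × 275, A = 11 000 mm², y = 137.5 mm, Ī = 69 322 917 mm⁴.
Transfer it to the bottom edge using Ī + A·d² with d = y − 0:
  the section: d = 137.5 mm → contributes +277 291 667 mm⁴
Total I = 277 291 667 mm⁴.

I_base ≈ 2.7729 × 10⁸ mm⁴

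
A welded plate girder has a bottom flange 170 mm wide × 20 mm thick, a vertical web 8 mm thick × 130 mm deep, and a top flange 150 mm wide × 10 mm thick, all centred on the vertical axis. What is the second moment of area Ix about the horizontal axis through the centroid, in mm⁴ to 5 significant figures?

Ix ≈ 2.4278 × 10⁷ mm⁴

Break the section into simple shapes (no overlaps), measuring from the bottom-left corner of the bounding box.
Bottom plate: 170 × 20, A = 3 400 mm², y = 10 mm, Ī = 113333.3 mm⁴.
Web plate: 8 × 130, A = 1 040 mm², y = 85 mm, Ī = 1 464 667 mm⁴.
Top plate: 150 × 10, A = 1 500 mm², y = 155 mm, Ī = 12 500 mm⁴.
Centroid: ȳ = ΣA·y / ΣA = 59.74747 mm.
Transfer each piece to the horizontal axis through the centroid using Ī + A·d² with d = y − 59.74747:
  bottom plate: d = -49.74747 mm → contributes +8 527 692 mm⁴
  web plate: d = 25.25253 mm → contributes +2 127 864 mm⁴
  top plate: d = 95.25253 mm → contributes +13 622 065 mm⁴
Total I = 24 277 621 mm⁴.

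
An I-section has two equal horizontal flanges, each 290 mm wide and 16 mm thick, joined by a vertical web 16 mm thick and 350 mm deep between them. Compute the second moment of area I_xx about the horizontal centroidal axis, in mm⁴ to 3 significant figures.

I_xx ≈ 3.68 × 10⁸ mm⁴

Split into non-overlapping primitives; take the origin at the lower-left of the bounding box.
Bottom flange: 290 × 16, A = 4 640 mm², y = 8 mm, Ī = 98 987 mm⁴.
Web: 16 × 350, A = 5 600 mm², y = 191 mm, Ī = 57 166 667 mm⁴.
Top flange: 290 × 16, A = 4 640 mm², y = 374 mm, Ī = 98 987 mm⁴.
By symmetry the centroid is at mid-height, ȳ = 191 mm.
Transfer each piece to the horizontal centroidal axis using Ī + A·d² with d = y − 191:
  bottom flange: d = -183 mm → contributes +155 487 947 mm⁴
  web: d = 0 mm → contributes +57 166 667 mm⁴
  top flange: d = 183 mm → contributes +155 487 947 mm⁴
Total I = 368 142 560 mm⁴.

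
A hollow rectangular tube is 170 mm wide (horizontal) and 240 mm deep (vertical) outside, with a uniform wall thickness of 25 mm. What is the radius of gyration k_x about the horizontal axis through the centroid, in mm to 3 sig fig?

Break the section into simple shapes (no overlaps), measuring from the bottom-left corner of the bounding box.
Outer rectangle: 170 × 240, A = 40 800 mm², y = 120 mm, Ī = 195 840 000 mm⁴.
Inner void (subtracted): 120 × 190, A = 22 800 mm², y = 120 mm, Ī = 68 590 000 mm⁴.
By symmetry the centroid is at mid-height, ȳ = 120 mm.
All pieces are centred on the horizontal axis through the centroid, so I = ΣĪ (holes subtracted) = 127 250 000 mm⁴.
Radius of gyration: k = √(I/A) = √(127 250 000 / 18 000) = 84.08 mm.

k_x ≈ 84.1 mm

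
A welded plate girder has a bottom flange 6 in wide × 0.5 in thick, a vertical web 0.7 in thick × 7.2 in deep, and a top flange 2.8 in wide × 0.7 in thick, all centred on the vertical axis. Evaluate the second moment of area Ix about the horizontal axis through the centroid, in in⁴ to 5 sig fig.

Ix ≈ 95.514 in⁴

Break the section into simple shapes (no overlaps), measuring from the bottom-left corner of the bounding box.
Bottom plate: 6 × 0.5, A = 3 in², y = 0.25 in, Ī = 0.0625 in⁴.
Web plate: 0.7 × 7.2, A = 5.04 in², y = 4.1 in, Ī = 21.7728 in⁴.
Top plate: 2.8 × 0.7, A = 1.96 in², y = 8.05 in, Ī = 0.08003333 in⁴.
Centroid: ȳ = ΣA·y / ΣA = 3.7192 in.
Transfer each piece to the horizontal axis through the centroid using Ī + A·d² with d = y − 3.7192:
  bottom plate: d = -3.4692 in → contributes +36.16855 in⁴
  web plate: d = 0.3808 in → contributes +22.50364 in⁴
  top plate: d = 4.3308 in → contributes +36.84146 in⁴
Total I = 95.51365 in⁴.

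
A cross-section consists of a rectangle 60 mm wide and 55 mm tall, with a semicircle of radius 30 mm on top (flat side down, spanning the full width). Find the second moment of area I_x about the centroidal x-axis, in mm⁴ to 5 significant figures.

I_x ≈ 2.5228 × 10⁶ mm⁴

Break the section into simple shapes (no overlaps), measuring from the bottom-left corner of the bounding box.
Rectangular body: 60 × 55, A = 3 300 mm², y = 27.5 mm, Ī = 831 875 mm⁴.
Semicircular cap: semicircle r = 30, A = 1413.717 mm², y = 67.7324 mm, Ī = 88903.14 mm⁴.
Centroid: ȳ = ΣA·y / ΣA = 39.56632 mm.
Transfer each piece to the centroidal x-axis using Ī + A·d² with d = y − 39.56632:
  rectangular body: d = -12.06632 mm → contributes +1 312 342 mm⁴
  semicircular cap: d = 28.16608 mm → contributes +1 210 444 mm⁴
Total I = 2 522 786 mm⁴.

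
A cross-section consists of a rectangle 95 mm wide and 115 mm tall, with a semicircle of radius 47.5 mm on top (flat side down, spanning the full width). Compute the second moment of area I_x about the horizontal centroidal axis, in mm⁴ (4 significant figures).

Split into non-overlapping primitives; take the origin at the lower-left of the bounding box.
Rectangular body: 95 × 115, A = 10 925 mm², y = 57.5 mm, Ī = 12 040 260 mm⁴.
Semicircular cap: semicircle r = 47.5, A = 3544.11 mm², y = 135.16 mm, Ī = 558 736 mm⁴.
Centroid: ȳ = ΣA·y / ΣA = 76.5222 mm.
Transfer each piece to the horizontal centroidal axis using Ī + A·d² with d = y − 76.5222:
  rectangular body: d = -19.0222 mm → contributes +15 993 404 mm⁴
  semicircular cap: d = 58.6374 mm → contributes +12 744 618 mm⁴
Total I = 28 738 023 mm⁴.

I_x ≈ 2.874 × 10⁷ mm⁴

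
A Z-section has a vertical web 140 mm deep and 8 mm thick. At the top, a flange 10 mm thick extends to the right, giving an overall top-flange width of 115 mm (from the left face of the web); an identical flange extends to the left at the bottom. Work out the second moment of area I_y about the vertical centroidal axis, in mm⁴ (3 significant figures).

I_y ≈ 9.12 × 10⁶ mm⁴

Decompose the section into non-overlapping parts with the origin at the bottom-left of its bounding rectangle.
Web: 8 × 140, A = 1 120 mm², x = 111 mm, Ī = 5973.3 mm⁴.
Top flange (beyond web): 107 × 10, A = 1 070 mm², x = 168.5 mm, Ī = 1 020 869 mm⁴.
Bottom flange (beyond web): 107 × 10, A = 1 070 mm², x = 53.5 mm, Ī = 1 020 869 mm⁴.
Centroid: x̄ = ΣA·x / ΣA = 111 mm.
Transfer each piece to the vertical centroidal axis using Ī + A·d² with d = x − 111:
  web: d = 0 mm → contributes +5973.3 mm⁴
  top flange (beyond web): d = 57.5 mm → contributes +4 558 557 mm⁴
  bottom flange (beyond web): d = -57.5 mm → contributes +4 558 557 mm⁴
Total I = 9 123 087 mm⁴.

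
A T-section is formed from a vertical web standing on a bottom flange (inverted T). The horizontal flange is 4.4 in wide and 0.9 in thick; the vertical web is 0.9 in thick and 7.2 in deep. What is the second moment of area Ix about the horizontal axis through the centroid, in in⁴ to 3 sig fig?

Ix ≈ 68.6 in⁴

Break the section into simple shapes (no overlaps), measuring from the bottom-left corner of the bounding box.
Flange: 4.4 × 0.9, A = 3.96 in², y = 0.45 in, Ī = 0.2673 in⁴.
Web: 0.9 × 7.2, A = 6.48 in², y = 4.5 in, Ī = 27.994 in⁴.
Centroid: ȳ = ΣA·y / ΣA = 2.9638 in.
Transfer each piece to the horizontal axis through the centroid using Ī + A·d² with d = y − 2.9638:
  flange: d = -2.5138 in → contributes +25.291 in⁴
  web: d = 1.5362 in → contributes +43.286 in⁴
Total I = 68.577 in⁴.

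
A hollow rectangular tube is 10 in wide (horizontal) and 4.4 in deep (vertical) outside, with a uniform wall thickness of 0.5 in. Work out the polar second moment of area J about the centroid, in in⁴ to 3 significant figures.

Treat the section as a set of non-overlapping primitives; coordinates are from the bounding-box lower-left.
Outer rectangle: 10 × 4.4, A = 44 in², y = 2.2 in, Ī = 70.987 in⁴.
Inner void (subtracted): 9 × 3.4, A = 30.6 in², y = 2.2 in, Ī = 29.478 in⁴.
By symmetry the centroid is at mid-height, ȳ = 2.2 in.
All pieces are centred on the centroidal x-axis, so I = ΣĪ (holes subtracted) = 41.509 in⁴.
Repeating about the centroidal y-axis gives I_y = 160.12 in⁴.
Polar second moment: J = I_x + I_y = 201.63 in⁴.

J ≈ 202 in⁴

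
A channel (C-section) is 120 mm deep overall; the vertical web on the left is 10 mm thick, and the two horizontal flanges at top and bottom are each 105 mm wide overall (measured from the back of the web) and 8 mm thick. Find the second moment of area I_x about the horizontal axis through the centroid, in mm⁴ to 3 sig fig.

Split into non-overlapping primitives; take the origin at the lower-left of the bounding box.
Web: 10 × 120, A = 1 200 mm², y = 60 mm, Ī = 1 440 000 mm⁴.
Top flange (beyond web): 95 × 8, A = 760 mm², y = 116 mm, Ī = 4053.3 mm⁴.
Bottom flange (beyond web): 95 × 8, A = 760 mm², y = 4 mm, Ī = 4053.3 mm⁴.
By symmetry the centroid is at mid-height, ȳ = 60 mm.
Transfer each piece to the horizontal axis through the centroid using Ī + A·d² with d = y − 60:
  web: d = 0 mm → contributes +1 440 000 mm⁴
  top flange (beyond web): d = 56 mm → contributes +2 387 413 mm⁴
  bottom flange (beyond web): d = -56 mm → contributes +2 387 413 mm⁴
Total I = 6 214 827 mm⁴.

I_x ≈ 6.21 × 10⁶ mm⁴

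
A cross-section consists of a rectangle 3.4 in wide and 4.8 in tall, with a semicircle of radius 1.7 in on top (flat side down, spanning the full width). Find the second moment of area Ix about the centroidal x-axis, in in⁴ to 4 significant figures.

Ix ≈ 66.86 in⁴

Break the section into simple shapes (no overlaps), measuring from the bottom-left corner of the bounding box.
Rectangular body: 3.4 × 4.8, A = 16.32 in², y = 2.4 in, Ī = 31.3344 in⁴.
Semicircular cap: semicircle r = 1.7, A = 4.5396 in², y = 5.5215 in, Ī = 0.916701 in⁴.
Centroid: ȳ = ΣA·y / ΣA = 3.07932 in.
Transfer each piece to the centroidal x-axis using Ī + A·d² with d = y − 3.07932:
  rectangular body: d = -0.679322 in → contributes +38.8657 in⁴
  semicircular cap: d = 2.44218 in → contributes +27.992 in⁴
Total I = 66.8577 in⁴.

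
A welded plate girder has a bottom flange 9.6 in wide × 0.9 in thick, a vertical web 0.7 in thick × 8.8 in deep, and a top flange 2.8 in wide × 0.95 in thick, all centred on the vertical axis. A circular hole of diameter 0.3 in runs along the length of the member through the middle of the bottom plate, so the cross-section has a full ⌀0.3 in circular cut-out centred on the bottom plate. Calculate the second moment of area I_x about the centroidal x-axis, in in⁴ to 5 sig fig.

I_x ≈ 258.31 in⁴

Break the section into simple shapes (no overlaps), measuring from the bottom-left corner of the bounding box.
Bottom plate: 9.6 × 0.9, A = 8.64 in², y = 0.45 in, Ī = 0.5832 in⁴.
Web plate: 0.7 × 8.8, A = 6.16 in², y = 5.3 in, Ī = 39.75253 in⁴.
Top plate: 2.8 × 0.95, A = 2.66 in², y = 10.175 in, Ī = 0.2000542 in⁴.
Hole (subtracted): ⌀0.3, A = 0.07068583 in², y = 0.45 in, Ī = 0.0003976078 in⁴.
Centroid: ȳ = ΣA·y / ΣA = 3.655676 in.
Transfer each piece to the centroidal x-axis using Ī + A·d² with d = y − 3.655676:
  bottom plate: d = -3.205676 in → contributes +89.37092 in⁴
  web plate: d = 1.644324 in → contributes +56.40796 in⁴
  top plate: d = 6.519324 in → contributes +113.2543 in⁴
  hole: d = -3.205676 in → contributes −0.7267904 in⁴
Total I = 258.3064 in⁴.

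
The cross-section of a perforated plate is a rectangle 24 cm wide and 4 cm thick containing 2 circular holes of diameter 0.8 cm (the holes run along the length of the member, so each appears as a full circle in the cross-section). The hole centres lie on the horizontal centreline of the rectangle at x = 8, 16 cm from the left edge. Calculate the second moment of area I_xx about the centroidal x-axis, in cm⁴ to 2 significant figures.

Decompose the section into non-overlapping parts with the origin at the bottom-left of its bounding rectangle.
Plate: 24 × 4, A = 96 cm², y = 2 cm, Ī = 128 cm⁴.
Hole 1 (subtracted): ⌀0.8, A = 0.5027 cm², y = 2 cm, Ī = 0.02011 cm⁴.
Hole 2 (subtracted): ⌀0.8, A = 0.5027 cm², y = 2 cm, Ī = 0.02011 cm⁴.
By symmetry the centroid is at mid-height, ȳ = 2 cm.
All pieces are centred on the centroidal x-axis, so I = ΣĪ (holes subtracted) = 128 cm⁴.

I_xx ≈ 130 cm⁴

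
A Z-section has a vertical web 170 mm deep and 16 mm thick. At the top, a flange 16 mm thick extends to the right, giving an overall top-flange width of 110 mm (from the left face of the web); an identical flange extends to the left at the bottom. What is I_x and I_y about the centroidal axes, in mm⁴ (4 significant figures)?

Decompose the section into non-overlapping parts with the origin at the bottom-left of its bounding rectangle.
Web: 16 × 170, A = 2 720 mm², y = 85 mm, Ī = 6 550 667 mm⁴.
Top flange (beyond web): 94 × 16, A = 1 504 mm², y = 162 mm, Ī = 32085.3 mm⁴.
Bottom flange (beyond web): 94 × 16, A = 1 504 mm², y = 8 mm, Ī = 32085.3 mm⁴.
Centroid: ȳ = ΣA·y / ΣA = 85 mm.
Transfer each piece to the centroidal x-axis using Ī + A·d² with d = y − 85:
  web: d = 0 mm → contributes +6 550 667 mm⁴
  top flange (beyond web): d = 77 mm → contributes +8 949 301 mm⁴
  bottom flange (beyond web): d = -77 mm → contributes +8 949 301 mm⁴
Total I = 24 449 269 mm⁴.
For the y-axis: x̄ = 102 mm.
Repeating about the centroidal y-axis gives I_y = 11 372 117 mm⁴.

I_x ≈ 2.445 × 10⁷ mm⁴, I_y ≈ 1.137 × 10⁷ mm⁴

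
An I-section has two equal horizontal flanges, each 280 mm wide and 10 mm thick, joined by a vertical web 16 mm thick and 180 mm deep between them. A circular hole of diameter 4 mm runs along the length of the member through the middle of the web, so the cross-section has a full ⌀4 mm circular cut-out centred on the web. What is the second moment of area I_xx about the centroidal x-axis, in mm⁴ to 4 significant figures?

I_xx ≈ 5.836 × 10⁷ mm⁴

Decompose the section into non-overlapping parts with the origin at the bottom-left of its bounding rectangle.
Bottom flange: 280 × 10, A = 2 800 mm², y = 5 mm, Ī = 23333.3 mm⁴.
Web: 16 × 180, A = 2 880 mm², y = 100 mm, Ī = 7 776 000 mm⁴.
Top flange: 280 × 10, A = 2 800 mm², y = 195 mm, Ī = 23333.3 mm⁴.
Hole (subtracted): ⌀4, A = 12.5664 mm², y = 100 mm, Ī = 12.5664 mm⁴.
By symmetry the centroid is at mid-height, ȳ = 100 mm.
Transfer each piece to the centroidal x-axis using Ī + A·d² with d = y − 100:
  bottom flange: d = -95 mm → contributes +25 293 333 mm⁴
  web: d = 0 mm → contributes +7 776 000 mm⁴
  top flange: d = 95 mm → contributes +25 293 333 mm⁴
  hole: d = 0 mm → contributes −12.5664 mm⁴
Total I = 58 362 654 mm⁴.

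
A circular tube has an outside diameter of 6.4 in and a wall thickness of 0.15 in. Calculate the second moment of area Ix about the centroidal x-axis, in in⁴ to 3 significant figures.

Ix ≈ 14.4 in⁴

Treat the section as a set of non-overlapping primitives; coordinates are from the bounding-box lower-left.
Outer circle: ⌀6.4, A = 32.17 in², y = 3.2 in, Ī = 82.355 in⁴.
Bore (subtracted): ⌀6.1, A = 29.225 in², y = 3.2 in, Ī = 67.966 in⁴.
By symmetry the centroid is at mid-height, ȳ = 3.2 in.
All pieces are centred on the centroidal x-axis, so I = ΣĪ (holes subtracted) = 14.389 in⁴.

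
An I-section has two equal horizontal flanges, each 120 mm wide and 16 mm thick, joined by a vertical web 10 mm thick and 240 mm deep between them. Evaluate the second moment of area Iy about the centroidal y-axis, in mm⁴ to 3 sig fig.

Iy ≈ 4.63 × 10⁶ mm⁴

Break the section into simple shapes (no overlaps), measuring from the bottom-left corner of the bounding box.
Bottom flange: 120 × 16, A = 1 920 mm², x = 60 mm, Ī = 2 304 000 mm⁴.
Web: 10 × 240, A = 2 400 mm², x = 60 mm, Ī = 20 000 mm⁴.
Top flange: 120 × 16, A = 1 920 mm², x = 60 mm, Ī = 2 304 000 mm⁴.
By symmetry the centroid is at mid-width, x̄ = 60 mm.
All pieces are centred on the centroidal y-axis, so I = ΣĪ = 4 628 000 mm⁴.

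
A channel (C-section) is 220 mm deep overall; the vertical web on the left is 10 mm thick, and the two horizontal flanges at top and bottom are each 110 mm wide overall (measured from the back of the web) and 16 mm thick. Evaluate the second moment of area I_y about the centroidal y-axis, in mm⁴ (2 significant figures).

I_y ≈ 6.6 × 10⁶ mm⁴

Split into non-overlapping primitives; take the origin at the lower-left of the bounding box.
Web: 10 × 220, A = 2 200 mm², x = 5 mm, Ī = 18 333 mm⁴.
Top flange (beyond web): 100 × 16, A = 1 600 mm², x = 60 mm, Ī = 1 333 333 mm⁴.
Bottom flange (beyond web): 100 × 16, A = 1 600 mm², x = 60 mm, Ī = 1 333 333 mm⁴.
Centroid: x̄ = ΣA·x / ΣA = 37.59 mm.
Transfer each piece to the centroidal y-axis using Ī + A·d² with d = x − 37.59:
  web: d = -32.59 mm → contributes +2 355 343 mm⁴
  top flange (beyond web): d = 22.41 mm → contributes +2 136 680 mm⁴
  bottom flange (beyond web): d = 22.41 mm → contributes +2 136 680 mm⁴
Total I = 6 628 704 mm⁴.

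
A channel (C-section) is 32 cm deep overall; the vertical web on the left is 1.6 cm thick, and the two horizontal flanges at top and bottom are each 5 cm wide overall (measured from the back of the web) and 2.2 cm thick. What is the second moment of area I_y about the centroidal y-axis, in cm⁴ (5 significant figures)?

Split into non-overlapping primitives; take the origin at the lower-left of the bounding box.
Web: 1.6 × 32, A = 51.2 cm², x = 0.8 cm, Ī = 10.92267 cm⁴.
Top flange (beyond web): 3.4 × 2.2, A = 7.48 cm², x = 3.3 cm, Ī = 7.205733 cm⁴.
Bottom flange (beyond web): 3.4 × 2.2, A = 7.48 cm², x = 3.3 cm, Ī = 7.205733 cm⁴.
Centroid: x̄ = ΣA·x / ΣA = 1.365296 cm.
Transfer each piece to the centroidal y-axis using Ī + A·d² with d = x − 1.365296:
  web: d = -0.5652963 cm → contributes +27.28413 cm⁴
  top flange (beyond web): d = 1.934704 cm → contributes +35.20396 cm⁴
  bottom flange (beyond web): d = 1.934704 cm → contributes +35.20396 cm⁴
Total I = 97.69205 cm⁴.

I_y ≈ 97.692 cm⁴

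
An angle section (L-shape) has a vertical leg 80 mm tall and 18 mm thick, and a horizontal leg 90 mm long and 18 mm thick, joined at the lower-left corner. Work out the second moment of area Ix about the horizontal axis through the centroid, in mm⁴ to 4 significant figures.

Ix ≈ 1.458 × 10⁶ mm⁴

Break the section into simple shapes (no overlaps), measuring from the bottom-left corner of the bounding box.
Vertical leg: 18 × 80, A = 1 440 mm², y = 40 mm, Ī = 768 000 mm⁴.
Horizontal leg (remainder): 72 × 18, A = 1 296 mm², y = 9 mm, Ī = 34 992 mm⁴.
Centroid: ȳ = ΣA·y / ΣA = 25.3158 mm.
Transfer each piece to the horizontal axis through the centroid using Ī + A·d² with d = y − 25.3158:
  vertical leg: d = 14.6842 mm → contributes +1 078 501 mm⁴
  horizontal leg (remainder): d = -16.3158 mm → contributes +379 994 mm⁴
Total I = 1 458 495 mm⁴.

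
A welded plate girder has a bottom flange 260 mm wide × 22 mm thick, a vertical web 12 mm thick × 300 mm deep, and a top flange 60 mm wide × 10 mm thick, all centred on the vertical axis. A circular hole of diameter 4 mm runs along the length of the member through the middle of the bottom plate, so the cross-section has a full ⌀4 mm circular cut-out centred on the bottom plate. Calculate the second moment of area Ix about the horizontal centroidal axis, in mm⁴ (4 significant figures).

Ix ≈ 1.207 × 10⁸ mm⁴

Treat the section as a set of non-overlapping primitives; coordinates are from the bounding-box lower-left.
Bottom plate: 260 × 22, A = 5 720 mm², y = 11 mm, Ī = 230 707 mm⁴.
Web plate: 12 × 300, A = 3 600 mm², y = 172 mm, Ī = 27 000 000 mm⁴.
Top plate: 60 × 10, A = 600 mm², y = 327 mm, Ī = 5 000 mm⁴.
Hole (subtracted): ⌀4, A = 12.5664 mm², y = 11 mm, Ī = 12.5664 mm⁴.
Centroid: ȳ = ΣA·y / ΣA = 88.6387 mm.
Transfer each piece to the horizontal centroidal axis using Ī + A·d² with d = y − 88.6387:
  bottom plate: d = -77.6387 mm → contributes +34 709 514 mm⁴
  web plate: d = 83.3613 mm → contributes +52 016 799 mm⁴
  top plate: d = 238.361 mm → contributes +34 094 673 mm⁴
  hole: d = -77.6387 mm → contributes −75759.7 mm⁴
Total I = 120 745 227 mm⁴.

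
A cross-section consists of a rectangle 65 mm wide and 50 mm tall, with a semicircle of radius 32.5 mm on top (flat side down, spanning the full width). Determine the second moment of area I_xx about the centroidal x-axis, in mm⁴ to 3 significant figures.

I_xx ≈ 2.45 × 10⁶ mm⁴

Split into non-overlapping primitives; take the origin at the lower-left of the bounding box.
Rectangular body: 65 × 50, A = 3 250 mm², y = 25 mm, Ī = 677 083 mm⁴.
Semicircular cap: semicircle r = 32.5, A = 1659.2 mm², y = 63.793 mm, Ī = 122 452 mm⁴.
Centroid: ȳ = ΣA·y / ΣA = 38.111 mm.
Transfer each piece to the centroidal x-axis using Ī + A·d² with d = y − 38.111:
  rectangular body: d = -13.111 mm → contributes +1 235 759 mm⁴
  semicircular cap: d = 25.682 mm → contributes +1 216 802 mm⁴
Total I = 2 452 561 mm⁴.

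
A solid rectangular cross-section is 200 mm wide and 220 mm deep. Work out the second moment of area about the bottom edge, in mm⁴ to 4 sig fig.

The section: 200 × 220, A = 44 000 mm², y = 110 mm, Ī = 177 466 667 mm⁴.
Transfer it to a horizontal axis along the bottom face using Ī + A·d² with d = y − 0:
  the section: d = 110 mm → contributes +709 866 667 mm⁴
Total I = 709 866 667 mm⁴.

I_base ≈ 7.099 × 10⁸ mm⁴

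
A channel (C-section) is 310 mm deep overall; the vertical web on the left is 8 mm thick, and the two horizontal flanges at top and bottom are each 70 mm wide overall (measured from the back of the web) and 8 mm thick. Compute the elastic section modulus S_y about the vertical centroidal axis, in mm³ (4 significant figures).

S_y ≈ 2.141 × 10⁴ mm³

Decompose the section into non-overlapping parts with the origin at the bottom-left of its bounding rectangle.
Web: 8 × 310, A = 2 480 mm², x = 4 mm, Ī = 13226.7 mm⁴.
Top flange (beyond web): 62 × 8, A = 496 mm², x = 39 mm, Ī = 158 885 mm⁴.
Bottom flange (beyond web): 62 × 8, A = 496 mm², x = 39 mm, Ī = 158 885 mm⁴.
Centroid: x̄ = ΣA·x / ΣA = 14 mm.
Transfer each piece to the vertical centroidal axis using Ī + A·d² with d = x − 14:
  web: d = -10 mm → contributes +261 227 mm⁴
  top flange (beyond web): d = 25 mm → contributes +468 885 mm⁴
  bottom flange (beyond web): d = 25 mm → contributes +468 885 mm⁴
Total I = 1 198 997 mm⁴.
Extreme fibre distance c = 56 mm; S = I/c = 21410.7 mm³.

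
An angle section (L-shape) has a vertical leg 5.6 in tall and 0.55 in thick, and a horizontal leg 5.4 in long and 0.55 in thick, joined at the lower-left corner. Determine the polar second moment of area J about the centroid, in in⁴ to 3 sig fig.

Treat the section as a set of non-overlapping primitives; coordinates are from the bounding-box lower-left.
Vertical leg: 0.55 × 5.6, A = 3.08 in², y = 2.8 in, Ī = 8.0491 in⁴.
Horizontal leg (remainder): 4.85 × 0.55, A = 2.6675 in², y = 0.275 in, Ī = 0.067243 in⁴.
Centroid: ȳ = ΣA·y / ΣA = 1.6281 in.
Transfer each piece to the centroidal x-axis using Ī + A·d² with d = y − 1.6281:
  vertical leg: d = 1.1719 in → contributes +12.279 in⁴
  horizontal leg (remainder): d = -1.3531 in → contributes +4.9512 in⁴
Total I = 17.23 in⁴.
For the y-axis: x̄ = 1.5281 in.
Repeating about the centroidal y-axis gives I_y = 15.727 in⁴.
Polar second moment: J = I_x + I_y = 32.957 in⁴.

J ≈ 33.0 in⁴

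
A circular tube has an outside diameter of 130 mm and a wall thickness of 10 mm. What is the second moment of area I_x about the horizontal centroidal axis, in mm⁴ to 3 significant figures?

I_x ≈ 6.83 × 10⁶ mm⁴

Split into non-overlapping primitives; take the origin at the lower-left of the bounding box.
Outer circle: ⌀130, A = 13 273 mm², y = 65 mm, Ī = 14 019 848 mm⁴.
Bore (subtracted): ⌀110, A = 9503.3 mm², y = 65 mm, Ī = 7 186 884 mm⁴.
By symmetry the centroid is at mid-height, ȳ = 65 mm.
All pieces are centred on the horizontal centroidal axis, so I = ΣĪ (holes subtracted) = 6 832 964 mm⁴.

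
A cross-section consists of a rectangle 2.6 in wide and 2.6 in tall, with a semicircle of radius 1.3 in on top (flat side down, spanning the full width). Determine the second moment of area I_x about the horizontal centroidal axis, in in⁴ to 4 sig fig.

I_x ≈ 10.66 in⁴

Treat the section as a set of non-overlapping primitives; coordinates are from the bounding-box lower-left.
Rectangular body: 2.6 × 2.6, A = 6.76 in², y = 1.3 in, Ī = 3.80813 in⁴.
Semicircular cap: semicircle r = 1.3, A = 2.65465 in², y = 3.15174 in, Ī = 0.313477 in⁴.
Centroid: ȳ = ΣA·y / ΣA = 1.82213 in.
Transfer each piece to the horizontal centroidal axis using Ī + A·d² with d = y − 1.82213:
  rectangular body: d = -0.522134 in → contributes +5.65107 in⁴
  semicircular cap: d = 1.3296 in → contributes +5.00648 in⁴
Total I = 10.6575 in⁴.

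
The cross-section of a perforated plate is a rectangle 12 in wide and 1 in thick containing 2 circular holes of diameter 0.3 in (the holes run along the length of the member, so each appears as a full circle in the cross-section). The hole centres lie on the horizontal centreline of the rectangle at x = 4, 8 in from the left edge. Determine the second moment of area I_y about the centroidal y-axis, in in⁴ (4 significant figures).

I_y ≈ 143.4 in⁴

Decompose the section into non-overlapping parts with the origin at the bottom-left of its bounding rectangle.
Plate: 12 × 1, A = 12 in², x = 6 in, Ī = 144 in⁴.
Hole 1 (subtracted): ⌀0.3, A = 0.0706858 in², x = 4 in, Ī = 0.000397608 in⁴.
Hole 2 (subtracted): ⌀0.3, A = 0.0706858 in², x = 8 in, Ī = 0.000397608 in⁴.
By symmetry the centroid is at mid-width, x̄ = 6 in.
Transfer each piece to the centroidal y-axis using Ī + A·d² with d = x − 6:
  plate: d = 0 in → contributes +144 in⁴
  hole 1: d = -2 in → contributes −0.283141 in⁴
  hole 2: d = 2 in → contributes −0.283141 in⁴
Total I = 143.434 in⁴.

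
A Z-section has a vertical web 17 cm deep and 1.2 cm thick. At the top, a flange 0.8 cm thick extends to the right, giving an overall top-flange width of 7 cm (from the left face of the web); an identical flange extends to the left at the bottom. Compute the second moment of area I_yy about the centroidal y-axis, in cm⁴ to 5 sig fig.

Split into non-overlapping primitives; take the origin at the lower-left of the bounding box.
Web: 1.2 × 17, A = 20.4 cm², x = 6.4 cm, Ī = 2.448 cm⁴.
Top flange (beyond web): 5.8 × 0.8, A = 4.64 cm², x = 9.9 cm, Ī = 13.00747 cm⁴.
Bottom flange (beyond web): 5.8 × 0.8, A = 4.64 cm², x = 2.9 cm, Ī = 13.00747 cm⁴.
Centroid: x̄ = ΣA·x / ΣA = 6.4 cm.
Transfer each piece to the centroidal y-axis using Ī + A·d² with d = x − 6.4:
  web: d = 0 cm → contributes +2.448 cm⁴
  top flange (beyond web): d = 3.5 cm → contributes +69.84747 cm⁴
  bottom flange (beyond web): d = -3.5 cm → contributes +69.84747 cm⁴
Total I = 142.1429 cm⁴.

I_yy ≈ 142.14 cm⁴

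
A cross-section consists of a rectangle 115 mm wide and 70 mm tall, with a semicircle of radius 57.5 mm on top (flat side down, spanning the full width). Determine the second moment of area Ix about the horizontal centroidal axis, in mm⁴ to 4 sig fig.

Treat the section as a set of non-overlapping primitives; coordinates are from the bounding-box lower-left.
Rectangular body: 115 × 70, A = 8 050 mm², y = 35 mm, Ī = 3 287 083 mm⁴.
Semicircular cap: semicircle r = 57.5, A = 5193.45 mm², y = 94.4038 mm, Ī = 1 199 785 mm⁴.
Centroid: ȳ = ΣA·y / ΣA = 58.2953 mm.
Transfer each piece to the horizontal centroidal axis using Ī + A·d² with d = y − 58.2953:
  rectangular body: d = -23.2953 mm → contributes +7 655 589 mm⁴
  semicircular cap: d = 36.1084 mm → contributes +7 971 103 mm⁴
Total I = 15 626 692 mm⁴.

Ix ≈ 1.563 × 10⁷ mm⁴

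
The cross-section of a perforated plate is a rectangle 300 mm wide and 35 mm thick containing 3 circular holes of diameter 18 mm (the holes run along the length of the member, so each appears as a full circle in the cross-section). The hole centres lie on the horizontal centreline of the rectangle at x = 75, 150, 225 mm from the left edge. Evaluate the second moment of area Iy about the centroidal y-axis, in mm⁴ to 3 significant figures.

Break the section into simple shapes (no overlaps), measuring from the bottom-left corner of the bounding box.
Plate: 300 × 35, A = 10 500 mm², x = 150 mm, Ī = 78 750 000 mm⁴.
Hole 1 (subtracted): ⌀18, A = 254.47 mm², x = 75 mm, Ī = 5 153 mm⁴.
Hole 2 (subtracted): ⌀18, A = 254.47 mm², x = 150 mm, Ī = 5 153 mm⁴.
Hole 3 (subtracted): ⌀18, A = 254.47 mm², x = 225 mm, Ī = 5 153 mm⁴.
By symmetry the centroid is at mid-width, x̄ = 150 mm.
Transfer each piece to the centroidal y-axis using Ī + A·d² with d = x − 150:
  plate: d = 0 mm → contributes +78 750 000 mm⁴
  hole 1: d = -75 mm → contributes −1 436 541 mm⁴
  hole 2: d = 0 mm → contributes −5 153 mm⁴
  hole 3: d = 75 mm → contributes −1 436 541 mm⁴
Total I = 75 871 765 mm⁴.

Iy ≈ 7.59 × 10⁷ mm⁴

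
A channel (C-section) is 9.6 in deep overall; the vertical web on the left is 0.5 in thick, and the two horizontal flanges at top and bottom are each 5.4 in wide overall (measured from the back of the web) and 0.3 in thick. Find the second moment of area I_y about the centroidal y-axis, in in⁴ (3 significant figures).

Treat the section as a set of non-overlapping primitives; coordinates are from the bounding-box lower-left.
Web: 0.5 × 9.6, A = 4.8 in², x = 0.25 in, Ī = 0.1 in⁴.
Top flange (beyond web): 4.9 × 0.3, A = 1.47 in², x = 2.95 in, Ī = 2.9412 in⁴.
Bottom flange (beyond web): 4.9 × 0.3, A = 1.47 in², x = 2.95 in, Ī = 2.9412 in⁴.
Centroid: x̄ = ΣA·x / ΣA = 1.2756 in.
Transfer each piece to the centroidal y-axis using Ī + A·d² with d = x − 1.2756:
  web: d = -1.0256 in → contributes +5.1487 in⁴
  top flange (beyond web): d = 1.6744 in → contributes +7.0626 in⁴
  bottom flange (beyond web): d = 1.6744 in → contributes +7.0626 in⁴
Total I = 19.274 in⁴.

I_y ≈ 19.3 in⁴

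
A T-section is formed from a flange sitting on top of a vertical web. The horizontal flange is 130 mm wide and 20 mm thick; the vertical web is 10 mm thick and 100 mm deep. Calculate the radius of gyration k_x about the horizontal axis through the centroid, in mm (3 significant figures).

Decompose the section into non-overlapping parts with the origin at the bottom-left of its bounding rectangle.
Flange: 130 × 20, A = 2 600 mm², y = 110 mm, Ī = 86 667 mm⁴.
Web: 10 × 100, A = 1 000 mm², y = 50 mm, Ī = 833 333 mm⁴.
Centroid: ȳ = ΣA·y / ΣA = 93.333 mm.
Transfer each piece to the horizontal axis through the centroid using Ī + A·d² with d = y − 93.333:
  flange: d = 16.667 mm → contributes +808 889 mm⁴
  web: d = -43.333 mm → contributes +2 711 111 mm⁴
Total I = 3 520 000 mm⁴.
Radius of gyration: k = √(I/A) = √(3 520 000 / 3 600) = 31.269 mm.

k_x ≈ 31.3 mm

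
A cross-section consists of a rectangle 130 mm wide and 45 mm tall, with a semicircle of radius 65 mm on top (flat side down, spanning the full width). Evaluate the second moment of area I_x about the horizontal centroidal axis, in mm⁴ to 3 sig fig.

I_x ≈ 1.07 × 10⁷ mm⁴

Treat the section as a set of non-overlapping primitives; coordinates are from the bounding-box lower-left.
Rectangular body: 130 × 45, A = 5 850 mm², y = 22.5 mm, Ī = 987 188 mm⁴.
Semicircular cap: semicircle r = 65, A = 6636.6 mm², y = 72.587 mm, Ī = 1 959 230 mm⁴.
Centroid: ȳ = ΣA·y / ΣA = 49.121 mm.
Transfer each piece to the horizontal centroidal axis using Ī + A·d² with d = y − 49.121:
  rectangular body: d = -26.621 mm → contributes +5 132 977 mm⁴
  semicircular cap: d = 23.466 mm → contributes +5 613 634 mm⁴
Total I = 10 746 610 mm⁴.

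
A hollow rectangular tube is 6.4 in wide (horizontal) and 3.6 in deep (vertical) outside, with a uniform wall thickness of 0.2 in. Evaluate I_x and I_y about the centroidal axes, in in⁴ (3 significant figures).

Break the section into simple shapes (no overlaps), measuring from the bottom-left corner of the bounding box.
Outer rectangle: 6.4 × 3.6, A = 23.04 in², y = 1.8 in, Ī = 24.883 in⁴.
Inner void (subtracted): 6 × 3.2, A = 19.2 in², y = 1.8 in, Ī = 16.384 in⁴.
By symmetry the centroid is at mid-height, ȳ = 1.8 in.
All pieces are centred on the centroidal x-axis, so I = ΣĪ (holes subtracted) = 8.4992 in⁴.
Repeating about the centroidal y-axis gives I_y = 21.043 in⁴.

I_x ≈ 8.50 in⁴, I_y ≈ 21.0 in⁴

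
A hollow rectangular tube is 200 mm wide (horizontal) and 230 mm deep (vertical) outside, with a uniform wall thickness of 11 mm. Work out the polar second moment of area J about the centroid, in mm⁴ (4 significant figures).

Decompose the section into non-overlapping parts with the origin at the bottom-left of its bounding rectangle.
Outer rectangle: 200 × 230, A = 46 000 mm², y = 115 mm, Ī = 202 783 333 mm⁴.
Inner void (subtracted): 178 × 208, A = 37 024 mm², y = 115 mm, Ī = 133 483 861 mm⁴.
By symmetry the centroid is at mid-height, ȳ = 115 mm.
All pieces are centred on the centroidal x-axis, so I = ΣĪ (holes subtracted) = 69 299 472 mm⁴.
Repeating about the centroidal y-axis gives I_y = 55 577 632 mm⁴.
Polar second moment: J = I_x + I_y = 124 877 104 mm⁴.

J ≈ 1.249 × 10⁸ mm⁴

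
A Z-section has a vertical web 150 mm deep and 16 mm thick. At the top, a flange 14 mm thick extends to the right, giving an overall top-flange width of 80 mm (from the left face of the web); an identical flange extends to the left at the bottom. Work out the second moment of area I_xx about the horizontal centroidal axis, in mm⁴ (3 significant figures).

I_xx ≈ 1.28 × 10⁷ mm⁴

Decompose the section into non-overlapping parts with the origin at the bottom-left of its bounding rectangle.
Web: 16 × 150, A = 2 400 mm², y = 75 mm, Ī = 4 500 000 mm⁴.
Top flange (beyond web): 64 × 14, A = 896 mm², y = 143 mm, Ī = 14 635 mm⁴.
Bottom flange (beyond web): 64 × 14, A = 896 mm², y = 7 mm, Ī = 14 635 mm⁴.
Centroid: ȳ = ΣA·y / ΣA = 75 mm.
Transfer each piece to the horizontal centroidal axis using Ī + A·d² with d = y − 75:
  web: d = 0 mm → contributes +4 500 000 mm⁴
  top flange (beyond web): d = 68 mm → contributes +4 157 739 mm⁴
  bottom flange (beyond web): d = -68 mm → contributes +4 157 739 mm⁴
Total I = 12 815 477 mm⁴.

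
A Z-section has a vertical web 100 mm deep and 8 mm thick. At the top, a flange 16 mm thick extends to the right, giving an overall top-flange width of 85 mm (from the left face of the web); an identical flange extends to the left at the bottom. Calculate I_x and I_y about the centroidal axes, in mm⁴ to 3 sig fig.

Treat the section as a set of non-overlapping primitives; coordinates are from the bounding-box lower-left.
Web: 8 × 100, A = 800 mm², y = 50 mm, Ī = 666 667 mm⁴.
Top flange (beyond web): 77 × 16, A = 1 232 mm², y = 92 mm, Ī = 26 283 mm⁴.
Bottom flange (beyond web): 77 × 16, A = 1 232 mm², y = 8 mm, Ī = 26 283 mm⁴.
Centroid: ȳ = ΣA·y / ΣA = 50 mm.
Transfer each piece to the centroidal x-axis using Ī + A·d² with d = y − 50:
  web: d = 0 mm → contributes +666 667 mm⁴
  top flange (beyond web): d = 42 mm → contributes +2 199 531 mm⁴
  bottom flange (beyond web): d = -42 mm → contributes +2 199 531 mm⁴
Total I = 5 065 728 mm⁴.
For the y-axis: x̄ = 81 mm.
Repeating about the centroidal y-axis gives I_y = 5 672 288 mm⁴.

I_x ≈ 5.07 × 10⁶ mm⁴, I_y ≈ 5.67 × 10⁶ mm⁴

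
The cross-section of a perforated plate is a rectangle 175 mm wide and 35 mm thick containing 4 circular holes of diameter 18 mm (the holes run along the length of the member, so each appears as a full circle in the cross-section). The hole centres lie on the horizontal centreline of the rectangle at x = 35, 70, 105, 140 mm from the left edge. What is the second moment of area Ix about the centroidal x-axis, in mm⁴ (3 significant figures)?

Ix ≈ 6.05 × 10⁵ mm⁴

Decompose the section into non-overlapping parts with the origin at the bottom-left of its bounding rectangle.
Plate: 175 × 35, A = 6 125 mm², y = 17.5 mm, Ī = 625 260 mm⁴.
Hole 1 (subtracted): ⌀18, A = 254.47 mm², y = 17.5 mm, Ī = 5 153 mm⁴.
Hole 2 (subtracted): ⌀18, A = 254.47 mm², y = 17.5 mm, Ī = 5 153 mm⁴.
Hole 3 (subtracted): ⌀18, A = 254.47 mm², y = 17.5 mm, Ī = 5 153 mm⁴.
Hole 4 (subtracted): ⌀18, A = 254.47 mm², y = 17.5 mm, Ī = 5 153 mm⁴.
By symmetry the centroid is at mid-height, ȳ = 17.5 mm.
All pieces are centred on the centroidal x-axis, so I = ΣĪ (holes subtracted) = 604 648 mm⁴.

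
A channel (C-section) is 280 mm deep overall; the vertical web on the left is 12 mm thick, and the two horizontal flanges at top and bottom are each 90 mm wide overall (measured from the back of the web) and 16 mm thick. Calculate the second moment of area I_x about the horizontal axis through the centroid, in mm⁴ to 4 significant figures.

I_x ≈ 6.550 × 10⁷ mm⁴

Break the section into simple shapes (no overlaps), measuring from the bottom-left corner of the bounding box.
Web: 12 × 280, A = 3 360 mm², y = 140 mm, Ī = 21 952 000 mm⁴.
Top flange (beyond web): 78 × 16, A = 1 248 mm², y = 272 mm, Ī = 26 624 mm⁴.
Bottom flange (beyond web): 78 × 16, A = 1 248 mm², y = 8 mm, Ī = 26 624 mm⁴.
By symmetry the centroid is at mid-height, ȳ = 140 mm.
Transfer each piece to the horizontal axis through the centroid using Ī + A·d² with d = y − 140:
  web: d = 0 mm → contributes +21 952 000 mm⁴
  top flange (beyond web): d = 132 mm → contributes +21 771 776 mm⁴
  bottom flange (beyond web): d = -132 mm → contributes +21 771 776 mm⁴
Total I = 65 495 552 mm⁴.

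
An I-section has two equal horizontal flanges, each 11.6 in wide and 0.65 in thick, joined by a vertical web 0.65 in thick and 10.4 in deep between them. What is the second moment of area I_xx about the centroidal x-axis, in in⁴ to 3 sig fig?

I_xx ≈ 522 in⁴

Decompose the section into non-overlapping parts with the origin at the bottom-left of its bounding rectangle.
Bottom flange: 11.6 × 0.65, A = 7.54 in², y = 0.325 in, Ī = 0.26547 in⁴.
Web: 0.65 × 10.4, A = 6.76 in², y = 5.85 in, Ī = 60.93 in⁴.
Top flange: 11.6 × 0.65, A = 7.54 in², y = 11.375 in, Ī = 0.26547 in⁴.
By symmetry the centroid is at mid-height, ȳ = 5.85 in.
Transfer each piece to the centroidal x-axis using Ī + A·d² with d = y − 5.85:
  bottom flange: d = -5.525 in → contributes +230.43 in⁴
  web: d = 0 in → contributes +60.93 in⁴
  top flange: d = 5.525 in → contributes +230.43 in⁴
Total I = 521.79 in⁴.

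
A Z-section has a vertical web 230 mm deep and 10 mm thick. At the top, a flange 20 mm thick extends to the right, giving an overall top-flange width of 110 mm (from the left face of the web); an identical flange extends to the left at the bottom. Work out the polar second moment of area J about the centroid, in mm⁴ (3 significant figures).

Treat the section as a set of non-overlapping primitives; coordinates are from the bounding-box lower-left.
Web: 10 × 230, A = 2 300 mm², y = 115 mm, Ī = 10 139 167 mm⁴.
Top flange (beyond web): 100 × 20, A = 2 000 mm², y = 220 mm, Ī = 66 667 mm⁴.
Bottom flange (beyond web): 100 × 20, A = 2 000 mm², y = 10 mm, Ī = 66 667 mm⁴.
Centroid: ȳ = ΣA·y / ΣA = 115 mm.
Transfer each piece to the centroidal x-axis using Ī + A·d² with d = y − 115:
  web: d = 0 mm → contributes +10 139 167 mm⁴
  top flange (beyond web): d = 105 mm → contributes +22 116 667 mm⁴
  bottom flange (beyond web): d = -105 mm → contributes +22 116 667 mm⁴
Total I = 54 372 500 mm⁴.
For the y-axis: x̄ = 105 mm.
Repeating about the centroidal y-axis gives I_y = 15 452 500 mm⁴.
Polar second moment: J = I_x + I_y = 69 825 000 mm⁴.

J ≈ 6.98 × 10⁷ mm⁴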